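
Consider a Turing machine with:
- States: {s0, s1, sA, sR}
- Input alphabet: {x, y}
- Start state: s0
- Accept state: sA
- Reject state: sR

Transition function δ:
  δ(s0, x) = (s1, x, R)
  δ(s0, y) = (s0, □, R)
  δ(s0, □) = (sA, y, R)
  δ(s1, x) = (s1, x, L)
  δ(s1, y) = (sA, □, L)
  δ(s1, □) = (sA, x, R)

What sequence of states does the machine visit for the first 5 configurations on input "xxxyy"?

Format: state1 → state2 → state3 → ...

Execution trace:
Initial: [s0]xxxyy
Step 1: δ(s0, x) = (s1, x, R) → x[s1]xxyy
Step 2: δ(s1, x) = (s1, x, L) → [s1]xxxyy
Step 3: δ(s1, x) = (s1, x, L) → [s1]□xxxyy
Step 4: δ(s1, □) = (sA, x, R) → x[sA]xxxyy

The machine reaches the accept state sA and halts.

State sequence: s0 → s1 → s1 → s1 → sA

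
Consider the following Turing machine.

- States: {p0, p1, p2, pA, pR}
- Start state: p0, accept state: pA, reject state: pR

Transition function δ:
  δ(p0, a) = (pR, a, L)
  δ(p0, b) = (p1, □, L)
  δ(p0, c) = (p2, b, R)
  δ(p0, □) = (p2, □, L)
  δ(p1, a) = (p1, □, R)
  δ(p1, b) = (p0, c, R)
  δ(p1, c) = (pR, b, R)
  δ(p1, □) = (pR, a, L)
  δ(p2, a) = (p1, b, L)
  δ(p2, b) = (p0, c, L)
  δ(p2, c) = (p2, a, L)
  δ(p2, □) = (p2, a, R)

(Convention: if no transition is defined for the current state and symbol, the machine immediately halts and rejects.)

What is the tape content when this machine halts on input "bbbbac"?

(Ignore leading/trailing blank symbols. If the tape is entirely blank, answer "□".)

Execution trace:
Initial: [p0]bbbbac
Step 1: δ(p0, b) = (p1, □, L) → [p1]□□bbbac
Step 2: δ(p1, □) = (pR, a, L) → [pR]□a□bbbac

The machine reaches the reject state pR and halts.

Final tape (ignoring leading/trailing blanks): a□bbbac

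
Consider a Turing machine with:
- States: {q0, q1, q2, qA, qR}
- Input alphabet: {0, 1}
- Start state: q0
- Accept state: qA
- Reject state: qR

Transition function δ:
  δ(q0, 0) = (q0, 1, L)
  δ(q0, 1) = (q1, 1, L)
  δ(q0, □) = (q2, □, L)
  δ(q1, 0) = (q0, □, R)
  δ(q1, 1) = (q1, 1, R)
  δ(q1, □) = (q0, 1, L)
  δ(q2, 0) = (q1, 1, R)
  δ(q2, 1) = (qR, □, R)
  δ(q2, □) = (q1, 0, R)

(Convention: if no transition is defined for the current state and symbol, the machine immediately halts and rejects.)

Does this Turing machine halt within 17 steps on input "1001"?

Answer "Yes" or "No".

Execution trace:
Initial: [q0]1001
Step 1: δ(q0, 1) = (q1, 1, L) → [q1]□1001
Step 2: δ(q1, □) = (q0, 1, L) → [q0]□11001
Step 3: δ(q0, □) = (q2, □, L) → [q2]□□11001
Step 4: δ(q2, □) = (q1, 0, R) → 0[q1]□11001
Step 5: δ(q1, □) = (q0, 1, L) → [q0]0111001
Step 6: δ(q0, 0) = (q0, 1, L) → [q0]□1111001
Step 7: δ(q0, □) = (q2, □, L) → [q2]□□1111001
Step 8: δ(q2, □) = (q1, 0, R) → 0[q1]□1111001
Step 9: δ(q1, □) = (q0, 1, L) → [q0]011111001
Step 10: δ(q0, 0) = (q0, 1, L) → [q0]□111111001
Step 11: δ(q0, □) = (q2, □, L) → [q2]□□111111001
Step 12: δ(q2, □) = (q1, 0, R) → 0[q1]□111111001
Step 13: δ(q1, □) = (q0, 1, L) → [q0]01111111001
Step 14: δ(q0, 0) = (q0, 1, L) → [q0]□11111111001
Step 15: δ(q0, □) = (q2, □, L) → [q2]□□11111111001
Step 16: δ(q2, □) = (q1, 0, R) → 0[q1]□11111111001
Step 17: δ(q1, □) = (q0, 1, L) → [q0]0111111111001

The machine has not reached a halting state after 17 steps.
The machine did not halt within the 17-step bound.

Answer: No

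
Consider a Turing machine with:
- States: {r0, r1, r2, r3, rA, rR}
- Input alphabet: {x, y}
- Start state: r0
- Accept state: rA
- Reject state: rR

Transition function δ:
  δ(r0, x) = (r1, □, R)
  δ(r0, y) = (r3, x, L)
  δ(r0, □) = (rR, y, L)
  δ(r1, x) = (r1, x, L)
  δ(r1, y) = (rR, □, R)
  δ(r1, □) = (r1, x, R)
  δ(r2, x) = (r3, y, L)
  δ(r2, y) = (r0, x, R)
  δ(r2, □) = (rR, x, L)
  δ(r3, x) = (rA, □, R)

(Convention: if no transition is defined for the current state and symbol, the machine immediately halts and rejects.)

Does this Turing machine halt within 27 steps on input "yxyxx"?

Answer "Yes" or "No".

Execution trace:
Initial: [r0]yxyxx
Step 1: δ(r0, y) = (r3, x, L) → [r3]□xxyxx

No transition is defined for δ(r3, □). By convention the machine halts and rejects.
The machine halted after 1 step (within the 27-step bound).

Answer: Yes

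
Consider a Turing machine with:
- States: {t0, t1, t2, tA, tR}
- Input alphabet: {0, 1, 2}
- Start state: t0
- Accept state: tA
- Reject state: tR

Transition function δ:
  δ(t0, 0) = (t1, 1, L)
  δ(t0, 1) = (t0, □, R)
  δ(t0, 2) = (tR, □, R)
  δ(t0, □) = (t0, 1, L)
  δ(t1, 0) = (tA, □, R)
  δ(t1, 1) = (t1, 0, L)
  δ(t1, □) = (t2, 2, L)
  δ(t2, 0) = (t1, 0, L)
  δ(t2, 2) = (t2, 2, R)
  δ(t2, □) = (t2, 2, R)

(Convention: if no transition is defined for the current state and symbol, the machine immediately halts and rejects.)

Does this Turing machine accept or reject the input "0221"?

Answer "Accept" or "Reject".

Execution trace:
Initial: [t0]0221
Step 1: δ(t0, 0) = (t1, 1, L) → [t1]□1221
Step 2: δ(t1, □) = (t2, 2, L) → [t2]□21221
Step 3: δ(t2, □) = (t2, 2, R) → 2[t2]21221
Step 4: δ(t2, 2) = (t2, 2, R) → 22[t2]1221

No transition is defined for δ(t2, 1). By convention the machine halts and rejects.

Answer: Reject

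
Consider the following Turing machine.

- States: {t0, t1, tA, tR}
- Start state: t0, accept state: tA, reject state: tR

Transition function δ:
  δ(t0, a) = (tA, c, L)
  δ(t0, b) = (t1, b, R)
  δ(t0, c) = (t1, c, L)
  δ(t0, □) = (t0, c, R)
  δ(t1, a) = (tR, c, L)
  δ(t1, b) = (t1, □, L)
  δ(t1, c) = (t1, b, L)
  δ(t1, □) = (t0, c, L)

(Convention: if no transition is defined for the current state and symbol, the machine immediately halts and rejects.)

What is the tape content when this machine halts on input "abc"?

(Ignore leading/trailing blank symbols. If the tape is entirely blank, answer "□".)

Execution trace:
Initial: [t0]abc
Step 1: δ(t0, a) = (tA, c, L) → [tA]□cbc

The machine reaches the accept state tA and halts.

Final tape (ignoring leading/trailing blanks): cbc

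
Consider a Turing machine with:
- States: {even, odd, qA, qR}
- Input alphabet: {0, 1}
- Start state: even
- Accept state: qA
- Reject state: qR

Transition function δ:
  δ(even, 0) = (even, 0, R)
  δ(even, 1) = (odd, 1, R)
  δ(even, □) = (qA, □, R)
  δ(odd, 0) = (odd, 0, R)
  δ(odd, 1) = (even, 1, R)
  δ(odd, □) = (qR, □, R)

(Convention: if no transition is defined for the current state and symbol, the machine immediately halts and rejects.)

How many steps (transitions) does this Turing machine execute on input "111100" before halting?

Execution trace:
Initial: [even]111100
Step 1: δ(even, 1) = (odd, 1, R) → 1[odd]11100
Step 2: δ(odd, 1) = (even, 1, R) → 11[even]1100
Step 3: δ(even, 1) = (odd, 1, R) → 111[odd]100
Step 4: δ(odd, 1) = (even, 1, R) → 1111[even]00
Step 5: δ(even, 0) = (even, 0, R) → 11110[even]0
Step 6: δ(even, 0) = (even, 0, R) → 111100[even]□
Step 7: δ(even, □) = (qA, □, R) → 111100□[qA]□

The machine reaches the accept state qA and halts.

The machine executed 7 steps before halting.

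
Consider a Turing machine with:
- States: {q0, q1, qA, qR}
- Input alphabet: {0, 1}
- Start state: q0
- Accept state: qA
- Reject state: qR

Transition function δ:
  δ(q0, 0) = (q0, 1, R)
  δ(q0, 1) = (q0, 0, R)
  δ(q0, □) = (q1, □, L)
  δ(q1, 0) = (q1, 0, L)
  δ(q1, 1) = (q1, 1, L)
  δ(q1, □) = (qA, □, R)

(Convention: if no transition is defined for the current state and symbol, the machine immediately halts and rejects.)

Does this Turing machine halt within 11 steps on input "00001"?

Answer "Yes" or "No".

Execution trace:
Initial: [q0]00001
Step 1: δ(q0, 0) = (q0, 1, R) → 1[q0]0001
Step 2: δ(q0, 0) = (q0, 1, R) → 11[q0]001
Step 3: δ(q0, 0) = (q0, 1, R) → 111[q0]01
Step 4: δ(q0, 0) = (q0, 1, R) → 1111[q0]1
Step 5: δ(q0, 1) = (q0, 0, R) → 11110[q0]□
Step 6: δ(q0, □) = (q1, □, L) → 1111[q1]0□
Step 7: δ(q1, 0) = (q1, 0, L) → 111[q1]10□
Step 8: δ(q1, 1) = (q1, 1, L) → 11[q1]110□
Step 9: δ(q1, 1) = (q1, 1, L) → 1[q1]1110□
Step 10: δ(q1, 1) = (q1, 1, L) → [q1]11110□
Step 11: δ(q1, 1) = (q1, 1, L) → [q1]□11110□

The machine has not reached a halting state after 11 steps.
The machine did not halt within the 11-step bound.

Answer: No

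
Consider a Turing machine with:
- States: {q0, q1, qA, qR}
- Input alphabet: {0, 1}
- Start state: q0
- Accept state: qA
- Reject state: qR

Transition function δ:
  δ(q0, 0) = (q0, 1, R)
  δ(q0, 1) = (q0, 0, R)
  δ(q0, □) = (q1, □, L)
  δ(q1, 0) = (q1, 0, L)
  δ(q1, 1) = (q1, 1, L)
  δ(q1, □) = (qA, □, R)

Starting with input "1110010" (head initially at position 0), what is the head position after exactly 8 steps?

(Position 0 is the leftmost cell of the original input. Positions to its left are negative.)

Execution trace (head position shown):
Step 0: [q0]1110010  (head at position 0)
Step 1: move right → 0[q0]110010  (head at position 1)
Step 2: move right → 00[q0]10010  (head at position 2)
Step 3: move right → 000[q0]0010  (head at position 3)
Step 4: move right → 0001[q0]010  (head at position 4)
Step 5: move right → 00011[q0]10  (head at position 5)
Step 6: move right → 000110[q0]0  (head at position 6)
Step 7: move right → 0001101[q0]□  (head at position 7)
Step 8: move left → 000110[q1]1□  (head at position 6)

After 8 steps, the head is at position 6.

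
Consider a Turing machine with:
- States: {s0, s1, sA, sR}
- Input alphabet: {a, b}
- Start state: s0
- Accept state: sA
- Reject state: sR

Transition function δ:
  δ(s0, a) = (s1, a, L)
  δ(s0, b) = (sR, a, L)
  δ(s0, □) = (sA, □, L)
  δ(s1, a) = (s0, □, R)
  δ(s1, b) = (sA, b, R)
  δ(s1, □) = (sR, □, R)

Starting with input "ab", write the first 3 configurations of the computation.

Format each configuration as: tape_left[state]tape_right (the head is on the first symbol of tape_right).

Transitions applied:
Step 1: δ(s0, a) = (s1, a, L)
Step 2: δ(s1, □) = (sR, □, R)

The first 3 configurations are:
[s0]ab ⊢ [s1]□ab ⊢ □[sR]ab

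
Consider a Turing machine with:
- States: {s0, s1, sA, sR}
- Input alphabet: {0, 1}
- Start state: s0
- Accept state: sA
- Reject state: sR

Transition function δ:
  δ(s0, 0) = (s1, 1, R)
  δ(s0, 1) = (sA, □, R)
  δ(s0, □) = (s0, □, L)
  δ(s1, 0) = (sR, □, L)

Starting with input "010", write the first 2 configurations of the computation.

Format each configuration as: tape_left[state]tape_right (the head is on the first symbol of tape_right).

Transitions applied:
Step 1: δ(s0, 0) = (s1, 1, R)

The first 2 configurations are:
[s0]010 ⊢ 1[s1]10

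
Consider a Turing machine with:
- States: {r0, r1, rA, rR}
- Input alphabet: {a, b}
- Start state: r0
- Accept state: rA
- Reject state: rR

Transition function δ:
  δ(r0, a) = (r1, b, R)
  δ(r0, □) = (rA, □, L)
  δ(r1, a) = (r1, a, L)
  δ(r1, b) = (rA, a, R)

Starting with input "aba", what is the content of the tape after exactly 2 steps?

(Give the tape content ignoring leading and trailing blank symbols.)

Execution trace:
Initial: [r0]aba
Step 1: δ(r0, a) = (r1, b, R) → b[r1]ba
Step 2: δ(r1, b) = (rA, a, R) → ba[rA]a

The machine reaches the accept state rA and halts.

After 2 steps, the tape (ignoring leading/trailing blanks) is: baa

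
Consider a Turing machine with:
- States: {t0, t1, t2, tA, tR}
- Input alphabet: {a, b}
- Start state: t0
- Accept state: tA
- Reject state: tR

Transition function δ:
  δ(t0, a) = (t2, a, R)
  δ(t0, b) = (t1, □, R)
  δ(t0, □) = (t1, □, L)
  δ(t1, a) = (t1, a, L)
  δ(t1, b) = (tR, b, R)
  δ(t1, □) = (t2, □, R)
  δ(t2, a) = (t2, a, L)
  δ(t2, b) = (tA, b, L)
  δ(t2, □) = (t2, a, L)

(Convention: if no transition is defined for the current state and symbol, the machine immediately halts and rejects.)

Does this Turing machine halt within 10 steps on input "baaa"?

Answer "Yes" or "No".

Execution trace:
Initial: [t0]baaa
Step 1: δ(t0, b) = (t1, □, R) → □[t1]aaa
Step 2: δ(t1, a) = (t1, a, L) → [t1]□aaa
Step 3: δ(t1, □) = (t2, □, R) → □[t2]aaa
Step 4: δ(t2, a) = (t2, a, L) → [t2]□aaa
Step 5: δ(t2, □) = (t2, a, L) → [t2]□aaaa
Step 6: δ(t2, □) = (t2, a, L) → [t2]□aaaaa
Step 7: δ(t2, □) = (t2, a, L) → [t2]□aaaaaa
Step 8: δ(t2, □) = (t2, a, L) → [t2]□aaaaaaa
Step 9: δ(t2, □) = (t2, a, L) → [t2]□aaaaaaaa
Step 10: δ(t2, □) = (t2, a, L) → [t2]□aaaaaaaaa

The machine has not reached a halting state after 10 steps.
The machine did not halt within the 10-step bound.

Answer: No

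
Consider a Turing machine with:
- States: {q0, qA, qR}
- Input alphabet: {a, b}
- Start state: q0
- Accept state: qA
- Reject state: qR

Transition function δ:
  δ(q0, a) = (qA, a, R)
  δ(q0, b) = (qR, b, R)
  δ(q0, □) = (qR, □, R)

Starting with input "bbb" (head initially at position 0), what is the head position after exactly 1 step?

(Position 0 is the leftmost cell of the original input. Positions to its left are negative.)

Execution trace (head position shown):
Step 0: [q0]bbb  (head at position 0)
Step 1: move right → b[qR]bb  (head at position 1)

After 1 step, the head is at position 1.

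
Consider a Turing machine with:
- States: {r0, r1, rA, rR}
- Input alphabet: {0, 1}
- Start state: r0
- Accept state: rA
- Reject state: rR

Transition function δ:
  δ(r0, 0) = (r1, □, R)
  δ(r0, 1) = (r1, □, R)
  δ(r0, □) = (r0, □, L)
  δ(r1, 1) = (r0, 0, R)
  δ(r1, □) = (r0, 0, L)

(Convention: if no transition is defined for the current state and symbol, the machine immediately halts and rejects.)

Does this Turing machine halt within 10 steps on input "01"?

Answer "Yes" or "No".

Execution trace:
Initial: [r0]01
Step 1: δ(r0, 0) = (r1, □, R) → □[r1]1
Step 2: δ(r1, 1) = (r0, 0, R) → □0[r0]□
Step 3: δ(r0, □) = (r0, □, L) → □[r0]0□
Step 4: δ(r0, 0) = (r1, □, R) → □□[r1]□
Step 5: δ(r1, □) = (r0, 0, L) → □[r0]□0
Step 6: δ(r0, □) = (r0, □, L) → [r0]□□0
Step 7: δ(r0, □) = (r0, □, L) → [r0]□□□0
Step 8: δ(r0, □) = (r0, □, L) → [r0]□□□□0
Step 9: δ(r0, □) = (r0, □, L) → [r0]□□□□□0
Step 10: δ(r0, □) = (r0, □, L) → [r0]□□□□□□0

The machine has not reached a halting state after 10 steps.
The machine did not halt within the 10-step bound.

Answer: No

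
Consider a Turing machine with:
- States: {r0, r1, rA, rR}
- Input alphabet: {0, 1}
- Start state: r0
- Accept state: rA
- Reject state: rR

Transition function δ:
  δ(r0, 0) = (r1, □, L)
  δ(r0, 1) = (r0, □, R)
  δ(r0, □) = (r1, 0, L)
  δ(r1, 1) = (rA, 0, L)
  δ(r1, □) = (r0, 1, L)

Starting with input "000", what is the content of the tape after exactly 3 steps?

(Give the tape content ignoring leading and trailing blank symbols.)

Execution trace:
Initial: [r0]000
Step 1: δ(r0, 0) = (r1, □, L) → [r1]□□00
Step 2: δ(r1, □) = (r0, 1, L) → [r0]□1□00
Step 3: δ(r0, □) = (r1, 0, L) → [r1]□01□00

After 3 steps, the tape (ignoring leading/trailing blanks) is: 01□00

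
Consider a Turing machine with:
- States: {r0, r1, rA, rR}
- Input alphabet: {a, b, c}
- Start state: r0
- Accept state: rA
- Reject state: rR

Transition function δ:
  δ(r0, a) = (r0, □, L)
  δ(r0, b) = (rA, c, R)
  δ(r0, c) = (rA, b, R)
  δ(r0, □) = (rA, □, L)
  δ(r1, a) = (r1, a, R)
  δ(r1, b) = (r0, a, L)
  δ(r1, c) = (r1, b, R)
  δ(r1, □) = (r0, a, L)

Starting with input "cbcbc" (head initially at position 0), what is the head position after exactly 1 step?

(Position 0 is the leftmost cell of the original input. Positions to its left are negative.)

Execution trace (head position shown):
Step 0: [r0]cbcbc  (head at position 0)
Step 1: move right → b[rA]bcbc  (head at position 1)

After 1 step, the head is at position 1.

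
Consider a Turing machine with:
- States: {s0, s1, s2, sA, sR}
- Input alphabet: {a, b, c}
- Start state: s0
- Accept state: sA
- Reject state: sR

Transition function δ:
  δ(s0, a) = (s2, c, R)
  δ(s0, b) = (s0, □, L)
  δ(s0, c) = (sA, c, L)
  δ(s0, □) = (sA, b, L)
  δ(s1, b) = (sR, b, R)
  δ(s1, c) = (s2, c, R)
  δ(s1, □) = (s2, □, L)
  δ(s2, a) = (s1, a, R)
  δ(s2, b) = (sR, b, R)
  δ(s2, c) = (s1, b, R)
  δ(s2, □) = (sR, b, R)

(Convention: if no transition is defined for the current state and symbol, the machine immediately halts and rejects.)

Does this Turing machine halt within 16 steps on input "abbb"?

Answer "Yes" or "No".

Execution trace:
Initial: [s0]abbb
Step 1: δ(s0, a) = (s2, c, R) → c[s2]bbb
Step 2: δ(s2, b) = (sR, b, R) → cb[sR]bb

The machine reaches the reject state sR and halts.
The machine halted after 2 steps (within the 16-step bound).

Answer: Yes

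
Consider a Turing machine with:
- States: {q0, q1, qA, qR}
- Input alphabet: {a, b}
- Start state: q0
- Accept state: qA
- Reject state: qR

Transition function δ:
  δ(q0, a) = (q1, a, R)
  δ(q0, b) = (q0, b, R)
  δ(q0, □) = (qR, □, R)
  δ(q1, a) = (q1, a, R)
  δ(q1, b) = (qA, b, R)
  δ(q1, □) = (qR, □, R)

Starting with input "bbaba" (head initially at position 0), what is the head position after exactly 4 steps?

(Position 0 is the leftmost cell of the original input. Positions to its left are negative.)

Execution trace (head position shown):
Step 0: [q0]bbaba  (head at position 0)
Step 1: move right → b[q0]baba  (head at position 1)
Step 2: move right → bb[q0]aba  (head at position 2)
Step 3: move right → bba[q1]ba  (head at position 3)
Step 4: move right → bbab[qA]a  (head at position 4)

After 4 steps, the head is at position 4.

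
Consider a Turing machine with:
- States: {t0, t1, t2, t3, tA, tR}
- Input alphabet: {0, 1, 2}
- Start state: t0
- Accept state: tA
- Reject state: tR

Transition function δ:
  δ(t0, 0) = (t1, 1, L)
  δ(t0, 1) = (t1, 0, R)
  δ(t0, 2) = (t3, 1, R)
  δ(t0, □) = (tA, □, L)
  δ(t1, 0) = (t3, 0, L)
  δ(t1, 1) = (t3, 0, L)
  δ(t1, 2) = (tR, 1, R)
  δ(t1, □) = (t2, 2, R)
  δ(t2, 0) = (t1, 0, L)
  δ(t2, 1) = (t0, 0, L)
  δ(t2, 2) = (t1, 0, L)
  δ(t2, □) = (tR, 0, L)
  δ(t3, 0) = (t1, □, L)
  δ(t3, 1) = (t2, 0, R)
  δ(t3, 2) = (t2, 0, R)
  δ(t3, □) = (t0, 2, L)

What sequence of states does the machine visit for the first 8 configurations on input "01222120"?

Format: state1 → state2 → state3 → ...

Execution trace:
Initial: [t0]01222120
Step 1: δ(t0, 0) = (t1, 1, L) → [t1]□11222120
Step 2: δ(t1, □) = (t2, 2, R) → 2[t2]11222120
Step 3: δ(t2, 1) = (t0, 0, L) → [t0]201222120
Step 4: δ(t0, 2) = (t3, 1, R) → 1[t3]01222120
Step 5: δ(t3, 0) = (t1, □, L) → [t1]1□1222120
Step 6: δ(t1, 1) = (t3, 0, L) → [t3]□0□1222120
Step 7: δ(t3, □) = (t0, 2, L) → [t0]□20□1222120

State sequence: t0 → t1 → t2 → t0 → t3 → t1 → t3 → t0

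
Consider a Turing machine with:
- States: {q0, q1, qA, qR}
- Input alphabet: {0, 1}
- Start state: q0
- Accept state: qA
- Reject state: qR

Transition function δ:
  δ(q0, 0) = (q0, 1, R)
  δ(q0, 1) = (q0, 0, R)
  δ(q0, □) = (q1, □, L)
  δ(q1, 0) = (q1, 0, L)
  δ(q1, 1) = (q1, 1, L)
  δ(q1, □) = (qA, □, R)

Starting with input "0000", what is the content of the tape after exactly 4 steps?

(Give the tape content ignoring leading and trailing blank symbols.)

Execution trace:
Initial: [q0]0000
Step 1: δ(q0, 0) = (q0, 1, R) → 1[q0]000
Step 2: δ(q0, 0) = (q0, 1, R) → 11[q0]00
Step 3: δ(q0, 0) = (q0, 1, R) → 111[q0]0
Step 4: δ(q0, 0) = (q0, 1, R) → 1111[q0]□

After 4 steps, the tape (ignoring leading/trailing blanks) is: 1111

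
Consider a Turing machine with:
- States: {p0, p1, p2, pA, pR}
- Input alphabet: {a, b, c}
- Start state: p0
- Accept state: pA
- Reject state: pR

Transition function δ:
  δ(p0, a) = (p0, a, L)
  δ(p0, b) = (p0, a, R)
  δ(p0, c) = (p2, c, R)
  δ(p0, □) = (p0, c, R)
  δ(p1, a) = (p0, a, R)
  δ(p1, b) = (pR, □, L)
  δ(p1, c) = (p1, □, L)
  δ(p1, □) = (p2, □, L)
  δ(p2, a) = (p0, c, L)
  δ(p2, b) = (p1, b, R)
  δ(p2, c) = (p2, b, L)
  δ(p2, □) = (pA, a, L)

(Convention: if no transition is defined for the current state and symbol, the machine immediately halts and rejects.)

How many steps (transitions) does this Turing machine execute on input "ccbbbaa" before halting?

Execution trace:
Initial: [p0]ccbbbaa
Step 1: δ(p0, c) = (p2, c, R) → c[p2]cbbbaa
Step 2: δ(p2, c) = (p2, b, L) → [p2]cbbbbaa
Step 3: δ(p2, c) = (p2, b, L) → [p2]□bbbbbaa
Step 4: δ(p2, □) = (pA, a, L) → [pA]□abbbbbaa

The machine reaches the accept state pA and halts.

The machine executed 4 steps before halting.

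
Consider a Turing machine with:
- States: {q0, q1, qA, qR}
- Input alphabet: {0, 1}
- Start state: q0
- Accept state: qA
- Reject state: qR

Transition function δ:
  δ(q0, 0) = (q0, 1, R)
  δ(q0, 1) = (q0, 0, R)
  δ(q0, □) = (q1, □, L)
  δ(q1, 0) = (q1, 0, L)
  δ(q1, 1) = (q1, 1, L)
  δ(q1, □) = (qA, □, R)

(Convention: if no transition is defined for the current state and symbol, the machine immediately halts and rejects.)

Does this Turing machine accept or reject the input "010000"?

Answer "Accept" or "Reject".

Execution trace:
Initial: [q0]010000
Step 1: δ(q0, 0) = (q0, 1, R) → 1[q0]10000
Step 2: δ(q0, 1) = (q0, 0, R) → 10[q0]0000
Step 3: δ(q0, 0) = (q0, 1, R) → 101[q0]000
Step 4: δ(q0, 0) = (q0, 1, R) → 1011[q0]00
Step 5: δ(q0, 0) = (q0, 1, R) → 10111[q0]0
Step 6: δ(q0, 0) = (q0, 1, R) → 101111[q0]□
Step 7: δ(q0, □) = (q1, □, L) → 10111[q1]1□
Step 8: δ(q1, 1) = (q1, 1, L) → 1011[q1]11□
Step 9: δ(q1, 1) = (q1, 1, L) → 101[q1]111□
Step 10: δ(q1, 1) = (q1, 1, L) → 10[q1]1111□
Step 11: δ(q1, 1) = (q1, 1, L) → 1[q1]01111□
Step 12: δ(q1, 0) = (q1, 0, L) → [q1]101111□
Step 13: δ(q1, 1) = (q1, 1, L) → [q1]□101111□
Step 14: δ(q1, □) = (qA, □, R) → □[qA]101111□

The machine reaches the accept state qA and halts.

Answer: Accept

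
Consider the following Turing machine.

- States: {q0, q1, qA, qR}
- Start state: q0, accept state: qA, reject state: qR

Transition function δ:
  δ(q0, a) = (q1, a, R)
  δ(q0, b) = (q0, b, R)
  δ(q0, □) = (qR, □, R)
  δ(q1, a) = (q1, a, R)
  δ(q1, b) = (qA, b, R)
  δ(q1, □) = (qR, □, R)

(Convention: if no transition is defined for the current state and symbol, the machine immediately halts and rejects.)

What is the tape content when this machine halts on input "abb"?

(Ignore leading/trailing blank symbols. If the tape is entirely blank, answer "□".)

Execution trace:
Initial: [q0]abb
Step 1: δ(q0, a) = (q1, a, R) → a[q1]bb
Step 2: δ(q1, b) = (qA, b, R) → ab[qA]b

The machine reaches the accept state qA and halts.

Final tape (ignoring leading/trailing blanks): abb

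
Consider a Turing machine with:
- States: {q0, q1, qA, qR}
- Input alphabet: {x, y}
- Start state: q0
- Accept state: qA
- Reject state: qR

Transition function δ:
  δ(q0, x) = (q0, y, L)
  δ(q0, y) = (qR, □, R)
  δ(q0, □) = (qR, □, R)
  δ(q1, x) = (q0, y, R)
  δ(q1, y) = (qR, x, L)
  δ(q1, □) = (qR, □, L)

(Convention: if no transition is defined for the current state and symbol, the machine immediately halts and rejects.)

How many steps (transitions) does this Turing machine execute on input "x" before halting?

Execution trace:
Initial: [q0]x
Step 1: δ(q0, x) = (q0, y, L) → [q0]□y
Step 2: δ(q0, □) = (qR, □, R) → □[qR]y

The machine reaches the reject state qR and halts.

The machine executed 2 steps before halting.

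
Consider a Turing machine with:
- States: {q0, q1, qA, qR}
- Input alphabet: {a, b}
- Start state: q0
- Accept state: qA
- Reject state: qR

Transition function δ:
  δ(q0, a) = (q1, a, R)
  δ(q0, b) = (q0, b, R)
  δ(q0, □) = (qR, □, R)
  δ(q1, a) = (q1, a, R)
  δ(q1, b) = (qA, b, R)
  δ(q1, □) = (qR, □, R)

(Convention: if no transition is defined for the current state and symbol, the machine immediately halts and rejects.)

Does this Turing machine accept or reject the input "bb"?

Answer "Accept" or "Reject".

Execution trace:
Initial: [q0]bb
Step 1: δ(q0, b) = (q0, b, R) → b[q0]b
Step 2: δ(q0, b) = (q0, b, R) → bb[q0]□
Step 3: δ(q0, □) = (qR, □, R) → bb□[qR]□

The machine reaches the reject state qR and halts.

Answer: Reject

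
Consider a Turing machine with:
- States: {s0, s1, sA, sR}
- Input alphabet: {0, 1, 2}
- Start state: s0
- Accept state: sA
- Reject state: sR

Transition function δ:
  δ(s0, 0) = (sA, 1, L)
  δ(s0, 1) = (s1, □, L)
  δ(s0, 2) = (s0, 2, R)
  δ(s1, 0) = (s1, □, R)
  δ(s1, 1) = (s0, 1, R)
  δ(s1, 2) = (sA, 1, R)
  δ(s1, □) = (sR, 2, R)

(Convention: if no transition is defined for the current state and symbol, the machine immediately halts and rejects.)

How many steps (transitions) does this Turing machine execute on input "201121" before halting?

Execution trace:
Initial: [s0]201121
Step 1: δ(s0, 2) = (s0, 2, R) → 2[s0]01121
Step 2: δ(s0, 0) = (sA, 1, L) → [sA]211121

The machine reaches the accept state sA and halts.

The machine executed 2 steps before halting.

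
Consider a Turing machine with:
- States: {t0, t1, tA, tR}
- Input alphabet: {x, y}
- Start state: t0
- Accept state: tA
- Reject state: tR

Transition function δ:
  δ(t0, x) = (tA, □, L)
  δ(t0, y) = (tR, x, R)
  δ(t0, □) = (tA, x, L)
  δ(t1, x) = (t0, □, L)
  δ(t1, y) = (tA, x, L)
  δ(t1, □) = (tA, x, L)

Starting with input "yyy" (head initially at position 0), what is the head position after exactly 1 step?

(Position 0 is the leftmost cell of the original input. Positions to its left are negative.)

Execution trace (head position shown):
Step 0: [t0]yyy  (head at position 0)
Step 1: move right → x[tR]yy  (head at position 1)

After 1 step, the head is at position 1.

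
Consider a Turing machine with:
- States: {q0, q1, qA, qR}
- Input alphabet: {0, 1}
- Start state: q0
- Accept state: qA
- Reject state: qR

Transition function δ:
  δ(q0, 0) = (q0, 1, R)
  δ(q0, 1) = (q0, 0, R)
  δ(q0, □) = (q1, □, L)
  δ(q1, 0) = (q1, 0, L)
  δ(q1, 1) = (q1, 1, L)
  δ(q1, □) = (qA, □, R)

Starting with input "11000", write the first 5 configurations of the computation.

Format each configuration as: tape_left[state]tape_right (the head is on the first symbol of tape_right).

Transitions applied:
Step 1: δ(q0, 1) = (q0, 0, R)
Step 2: δ(q0, 1) = (q0, 0, R)
Step 3: δ(q0, 0) = (q0, 1, R)
Step 4: δ(q0, 0) = (q0, 1, R)

The first 5 configurations are:
[q0]11000 ⊢ 0[q0]1000 ⊢ 00[q0]000 ⊢ 001[q0]00 ⊢ 0011[q0]0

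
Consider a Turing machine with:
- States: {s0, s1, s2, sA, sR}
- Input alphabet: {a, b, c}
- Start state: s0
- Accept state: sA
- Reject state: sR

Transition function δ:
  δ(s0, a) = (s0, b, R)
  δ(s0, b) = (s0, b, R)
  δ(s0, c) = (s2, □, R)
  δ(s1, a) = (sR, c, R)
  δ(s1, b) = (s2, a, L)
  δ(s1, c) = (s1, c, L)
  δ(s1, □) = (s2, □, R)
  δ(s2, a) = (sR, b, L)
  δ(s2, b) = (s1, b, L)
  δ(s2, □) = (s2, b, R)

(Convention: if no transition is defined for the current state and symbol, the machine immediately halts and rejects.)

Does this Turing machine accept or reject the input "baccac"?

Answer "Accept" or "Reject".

Execution trace:
Initial: [s0]baccac
Step 1: δ(s0, b) = (s0, b, R) → b[s0]accac
Step 2: δ(s0, a) = (s0, b, R) → bb[s0]ccac
Step 3: δ(s0, c) = (s2, □, R) → bb□[s2]cac

No transition is defined for δ(s2, c). By convention the machine halts and rejects.

Answer: Reject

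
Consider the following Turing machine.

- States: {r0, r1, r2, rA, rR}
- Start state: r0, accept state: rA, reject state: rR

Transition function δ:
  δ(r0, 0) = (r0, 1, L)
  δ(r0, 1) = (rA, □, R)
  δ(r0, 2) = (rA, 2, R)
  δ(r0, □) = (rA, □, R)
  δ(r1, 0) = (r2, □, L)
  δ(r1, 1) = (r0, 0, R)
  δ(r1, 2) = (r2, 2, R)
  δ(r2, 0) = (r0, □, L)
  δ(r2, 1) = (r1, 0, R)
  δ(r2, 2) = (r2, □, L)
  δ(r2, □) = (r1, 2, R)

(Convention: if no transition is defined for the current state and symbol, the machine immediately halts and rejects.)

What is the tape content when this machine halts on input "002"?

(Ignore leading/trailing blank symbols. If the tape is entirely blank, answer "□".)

Execution trace:
Initial: [r0]002
Step 1: δ(r0, 0) = (r0, 1, L) → [r0]□102
Step 2: δ(r0, □) = (rA, □, R) → □[rA]102

The machine reaches the accept state rA and halts.

Final tape (ignoring leading/trailing blanks): 102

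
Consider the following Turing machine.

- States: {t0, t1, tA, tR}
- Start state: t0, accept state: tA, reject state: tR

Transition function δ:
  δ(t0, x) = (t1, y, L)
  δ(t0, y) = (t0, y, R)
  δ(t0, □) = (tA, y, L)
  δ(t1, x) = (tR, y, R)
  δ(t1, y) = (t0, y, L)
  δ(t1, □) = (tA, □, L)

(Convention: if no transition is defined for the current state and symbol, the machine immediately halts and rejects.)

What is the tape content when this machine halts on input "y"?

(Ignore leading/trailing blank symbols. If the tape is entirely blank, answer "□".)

Execution trace:
Initial: [t0]y
Step 1: δ(t0, y) = (t0, y, R) → y[t0]□
Step 2: δ(t0, □) = (tA, y, L) → [tA]yy

The machine reaches the accept state tA and halts.

Final tape (ignoring leading/trailing blanks): yy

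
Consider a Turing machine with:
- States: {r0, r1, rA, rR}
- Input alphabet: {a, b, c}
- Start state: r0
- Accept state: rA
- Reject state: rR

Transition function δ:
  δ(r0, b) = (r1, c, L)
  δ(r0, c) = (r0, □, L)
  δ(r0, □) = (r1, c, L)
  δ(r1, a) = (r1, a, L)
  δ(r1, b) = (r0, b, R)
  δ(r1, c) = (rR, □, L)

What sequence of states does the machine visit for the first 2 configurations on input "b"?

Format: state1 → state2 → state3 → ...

Execution trace:
Initial: [r0]b
Step 1: δ(r0, b) = (r1, c, L) → [r1]□c

No transition is defined for δ(r1, □). By convention the machine halts and rejects.

State sequence: r0 → r1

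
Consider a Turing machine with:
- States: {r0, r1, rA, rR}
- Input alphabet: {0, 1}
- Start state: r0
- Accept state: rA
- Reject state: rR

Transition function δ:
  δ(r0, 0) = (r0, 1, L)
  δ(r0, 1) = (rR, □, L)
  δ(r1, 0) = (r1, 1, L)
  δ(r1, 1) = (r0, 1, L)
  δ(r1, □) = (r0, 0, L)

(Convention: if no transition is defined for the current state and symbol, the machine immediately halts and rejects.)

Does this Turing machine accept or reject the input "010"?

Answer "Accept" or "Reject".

Execution trace:
Initial: [r0]010
Step 1: δ(r0, 0) = (r0, 1, L) → [r0]□110

No transition is defined for δ(r0, □). By convention the machine halts and rejects.

Answer: Reject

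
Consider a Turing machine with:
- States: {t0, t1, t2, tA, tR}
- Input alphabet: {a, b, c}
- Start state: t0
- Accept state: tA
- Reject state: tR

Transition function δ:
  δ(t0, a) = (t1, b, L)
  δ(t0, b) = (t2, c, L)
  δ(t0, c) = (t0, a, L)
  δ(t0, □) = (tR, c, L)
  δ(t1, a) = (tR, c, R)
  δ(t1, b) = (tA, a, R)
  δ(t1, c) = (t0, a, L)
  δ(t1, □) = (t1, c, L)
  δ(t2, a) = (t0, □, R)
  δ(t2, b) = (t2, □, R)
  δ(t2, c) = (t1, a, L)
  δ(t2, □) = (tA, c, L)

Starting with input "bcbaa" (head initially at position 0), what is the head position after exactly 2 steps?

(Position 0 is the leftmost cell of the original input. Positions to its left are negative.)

Execution trace (head position shown):
Step 0: [t0]bcbaa  (head at position 0)
Step 1: move left → [t2]□ccbaa  (head at position -1)
Step 2: move left → [tA]□cccbaa  (head at position -2)

After 2 steps, the head is at position -2.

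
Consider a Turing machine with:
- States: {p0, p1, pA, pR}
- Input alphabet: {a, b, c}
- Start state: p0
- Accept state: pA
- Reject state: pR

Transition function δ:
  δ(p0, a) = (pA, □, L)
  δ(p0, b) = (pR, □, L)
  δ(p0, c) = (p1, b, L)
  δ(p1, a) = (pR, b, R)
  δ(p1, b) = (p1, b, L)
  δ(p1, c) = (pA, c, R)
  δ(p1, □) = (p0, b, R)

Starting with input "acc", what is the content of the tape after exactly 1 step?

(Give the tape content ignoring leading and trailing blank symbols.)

Execution trace:
Initial: [p0]acc
Step 1: δ(p0, a) = (pA, □, L) → [pA]□□cc

The machine reaches the accept state pA and halts.

After 1 step, the tape (ignoring leading/trailing blanks) is: cc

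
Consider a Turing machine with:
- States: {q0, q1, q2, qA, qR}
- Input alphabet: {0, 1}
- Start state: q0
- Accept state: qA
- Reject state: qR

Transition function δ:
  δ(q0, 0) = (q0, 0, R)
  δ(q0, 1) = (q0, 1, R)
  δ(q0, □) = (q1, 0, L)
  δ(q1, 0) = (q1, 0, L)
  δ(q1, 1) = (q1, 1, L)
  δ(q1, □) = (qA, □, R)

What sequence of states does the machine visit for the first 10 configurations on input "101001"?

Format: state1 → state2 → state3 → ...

Execution trace:
Initial: [q0]101001
Step 1: δ(q0, 1) = (q0, 1, R) → 1[q0]01001
Step 2: δ(q0, 0) = (q0, 0, R) → 10[q0]1001
Step 3: δ(q0, 1) = (q0, 1, R) → 101[q0]001
Step 4: δ(q0, 0) = (q0, 0, R) → 1010[q0]01
Step 5: δ(q0, 0) = (q0, 0, R) → 10100[q0]1
Step 6: δ(q0, 1) = (q0, 1, R) → 101001[q0]□
Step 7: δ(q0, □) = (q1, 0, L) → 10100[q1]10
Step 8: δ(q1, 1) = (q1, 1, L) → 1010[q1]010
Step 9: δ(q1, 0) = (q1, 0, L) → 101[q1]0010

State sequence: q0 → q0 → q0 → q0 → q0 → q0 → q0 → q1 → q1 → q1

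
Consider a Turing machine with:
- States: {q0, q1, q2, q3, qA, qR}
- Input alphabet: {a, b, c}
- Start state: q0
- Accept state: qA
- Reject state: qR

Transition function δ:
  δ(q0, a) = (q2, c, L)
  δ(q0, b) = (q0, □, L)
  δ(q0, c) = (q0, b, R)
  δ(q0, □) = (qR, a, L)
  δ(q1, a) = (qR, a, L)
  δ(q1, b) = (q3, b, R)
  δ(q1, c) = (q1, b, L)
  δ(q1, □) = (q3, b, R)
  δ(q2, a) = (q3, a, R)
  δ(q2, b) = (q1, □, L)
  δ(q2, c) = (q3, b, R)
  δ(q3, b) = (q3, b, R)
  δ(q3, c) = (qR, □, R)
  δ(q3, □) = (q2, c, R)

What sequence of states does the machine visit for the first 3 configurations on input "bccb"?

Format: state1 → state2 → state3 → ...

Execution trace:
Initial: [q0]bccb
Step 1: δ(q0, b) = (q0, □, L) → [q0]□□ccb
Step 2: δ(q0, □) = (qR, a, L) → [qR]□a□ccb

The machine reaches the reject state qR and halts.

State sequence: q0 → q0 → qR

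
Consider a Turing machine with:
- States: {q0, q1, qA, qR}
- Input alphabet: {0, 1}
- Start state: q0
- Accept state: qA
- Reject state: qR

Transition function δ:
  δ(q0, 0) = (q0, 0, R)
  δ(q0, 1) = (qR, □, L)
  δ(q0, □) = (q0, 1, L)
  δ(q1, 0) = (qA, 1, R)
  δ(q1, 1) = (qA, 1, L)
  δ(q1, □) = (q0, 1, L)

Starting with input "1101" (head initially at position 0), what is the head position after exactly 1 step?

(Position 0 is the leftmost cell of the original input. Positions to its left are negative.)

Execution trace (head position shown):
Step 0: [q0]1101  (head at position 0)
Step 1: move left → [qR]□□101  (head at position -1)

After 1 step, the head is at position -1.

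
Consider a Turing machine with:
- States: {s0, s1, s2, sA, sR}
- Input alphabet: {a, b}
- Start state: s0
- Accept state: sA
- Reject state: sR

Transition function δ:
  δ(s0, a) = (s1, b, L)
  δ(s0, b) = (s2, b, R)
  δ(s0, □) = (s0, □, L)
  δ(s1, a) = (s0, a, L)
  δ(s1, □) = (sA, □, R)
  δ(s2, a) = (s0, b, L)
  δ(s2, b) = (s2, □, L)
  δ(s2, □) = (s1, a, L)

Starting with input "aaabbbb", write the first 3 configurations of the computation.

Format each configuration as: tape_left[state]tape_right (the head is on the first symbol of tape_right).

Transitions applied:
Step 1: δ(s0, a) = (s1, b, L)
Step 2: δ(s1, □) = (sA, □, R)

The first 3 configurations are:
[s0]aaabbbb ⊢ [s1]□baabbbb ⊢ □[sA]baabbbb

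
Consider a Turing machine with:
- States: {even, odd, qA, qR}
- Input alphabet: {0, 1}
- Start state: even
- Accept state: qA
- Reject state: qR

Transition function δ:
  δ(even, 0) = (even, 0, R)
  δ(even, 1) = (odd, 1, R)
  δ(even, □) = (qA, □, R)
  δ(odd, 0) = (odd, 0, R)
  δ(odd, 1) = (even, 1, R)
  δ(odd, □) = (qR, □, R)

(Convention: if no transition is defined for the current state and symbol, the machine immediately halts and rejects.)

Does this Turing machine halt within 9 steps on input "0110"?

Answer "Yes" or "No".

Execution trace:
Initial: [even]0110
Step 1: δ(even, 0) = (even, 0, R) → 0[even]110
Step 2: δ(even, 1) = (odd, 1, R) → 01[odd]10
Step 3: δ(odd, 1) = (even, 1, R) → 011[even]0
Step 4: δ(even, 0) = (even, 0, R) → 0110[even]□
Step 5: δ(even, □) = (qA, □, R) → 0110□[qA]□

The machine reaches the accept state qA and halts.
The machine halted after 5 steps (within the 9-step bound).

Answer: Yes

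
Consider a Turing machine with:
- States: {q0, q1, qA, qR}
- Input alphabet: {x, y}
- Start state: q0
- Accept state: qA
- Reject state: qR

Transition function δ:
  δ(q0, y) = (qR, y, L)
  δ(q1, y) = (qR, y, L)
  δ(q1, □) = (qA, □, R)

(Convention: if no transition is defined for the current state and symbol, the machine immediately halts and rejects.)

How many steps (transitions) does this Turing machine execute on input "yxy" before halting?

Execution trace:
Initial: [q0]yxy
Step 1: δ(q0, y) = (qR, y, L) → [qR]□yxy

The machine reaches the reject state qR and halts.

The machine executed 1 step before halting.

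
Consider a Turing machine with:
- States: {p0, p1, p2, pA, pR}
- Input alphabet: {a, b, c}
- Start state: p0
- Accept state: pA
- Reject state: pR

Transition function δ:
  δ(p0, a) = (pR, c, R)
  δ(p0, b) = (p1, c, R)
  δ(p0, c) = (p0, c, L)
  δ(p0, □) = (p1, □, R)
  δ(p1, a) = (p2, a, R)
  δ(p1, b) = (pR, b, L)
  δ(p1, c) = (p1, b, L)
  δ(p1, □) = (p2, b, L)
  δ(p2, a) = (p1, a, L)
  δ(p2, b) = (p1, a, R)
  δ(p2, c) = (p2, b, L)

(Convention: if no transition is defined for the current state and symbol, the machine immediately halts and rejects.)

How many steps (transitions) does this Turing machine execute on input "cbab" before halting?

Execution trace:
Initial: [p0]cbab
Step 1: δ(p0, c) = (p0, c, L) → [p0]□cbab
Step 2: δ(p0, □) = (p1, □, R) → □[p1]cbab
Step 3: δ(p1, c) = (p1, b, L) → [p1]□bbab
Step 4: δ(p1, □) = (p2, b, L) → [p2]□bbbab

No transition is defined for δ(p2, □). By convention the machine halts and rejects.

The machine executed 4 steps before halting.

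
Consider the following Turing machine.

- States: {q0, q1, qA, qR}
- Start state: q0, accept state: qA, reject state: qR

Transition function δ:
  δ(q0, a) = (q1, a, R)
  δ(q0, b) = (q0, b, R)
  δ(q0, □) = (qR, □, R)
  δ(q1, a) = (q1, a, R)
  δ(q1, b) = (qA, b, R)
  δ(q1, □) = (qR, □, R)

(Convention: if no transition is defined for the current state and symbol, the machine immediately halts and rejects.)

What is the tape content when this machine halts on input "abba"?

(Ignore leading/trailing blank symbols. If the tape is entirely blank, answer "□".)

Execution trace:
Initial: [q0]abba
Step 1: δ(q0, a) = (q1, a, R) → a[q1]bba
Step 2: δ(q1, b) = (qA, b, R) → ab[qA]ba

The machine reaches the accept state qA and halts.

Final tape (ignoring leading/trailing blanks): abba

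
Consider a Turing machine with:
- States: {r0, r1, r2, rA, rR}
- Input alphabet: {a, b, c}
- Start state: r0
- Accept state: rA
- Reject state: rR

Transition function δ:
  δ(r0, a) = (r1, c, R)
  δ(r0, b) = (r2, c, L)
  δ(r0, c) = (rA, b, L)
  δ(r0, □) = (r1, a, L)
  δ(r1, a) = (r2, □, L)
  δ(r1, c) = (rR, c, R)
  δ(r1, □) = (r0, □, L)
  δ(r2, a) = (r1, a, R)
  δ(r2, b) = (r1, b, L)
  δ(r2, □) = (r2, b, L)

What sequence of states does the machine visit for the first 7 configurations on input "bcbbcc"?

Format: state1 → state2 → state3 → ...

Execution trace:
Initial: [r0]bcbbcc
Step 1: δ(r0, b) = (r2, c, L) → [r2]□ccbbcc
Step 2: δ(r2, □) = (r2, b, L) → [r2]□bccbbcc
Step 3: δ(r2, □) = (r2, b, L) → [r2]□bbccbbcc
Step 4: δ(r2, □) = (r2, b, L) → [r2]□bbbccbbcc
Step 5: δ(r2, □) = (r2, b, L) → [r2]□bbbbccbbcc
Step 6: δ(r2, □) = (r2, b, L) → [r2]□bbbbbccbbcc

State sequence: r0 → r2 → r2 → r2 → r2 → r2 → r2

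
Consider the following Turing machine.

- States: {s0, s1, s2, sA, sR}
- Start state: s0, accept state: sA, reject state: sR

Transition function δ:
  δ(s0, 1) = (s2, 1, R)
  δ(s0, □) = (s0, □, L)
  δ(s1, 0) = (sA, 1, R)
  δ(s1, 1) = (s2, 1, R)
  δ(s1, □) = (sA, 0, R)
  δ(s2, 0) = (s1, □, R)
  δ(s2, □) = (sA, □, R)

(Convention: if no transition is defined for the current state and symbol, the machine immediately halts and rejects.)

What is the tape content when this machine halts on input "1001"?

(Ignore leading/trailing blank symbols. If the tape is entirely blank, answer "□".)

Execution trace:
Initial: [s0]1001
Step 1: δ(s0, 1) = (s2, 1, R) → 1[s2]001
Step 2: δ(s2, 0) = (s1, □, R) → 1□[s1]01
Step 3: δ(s1, 0) = (sA, 1, R) → 1□1[sA]1

The machine reaches the accept state sA and halts.

Final tape (ignoring leading/trailing blanks): 1□11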